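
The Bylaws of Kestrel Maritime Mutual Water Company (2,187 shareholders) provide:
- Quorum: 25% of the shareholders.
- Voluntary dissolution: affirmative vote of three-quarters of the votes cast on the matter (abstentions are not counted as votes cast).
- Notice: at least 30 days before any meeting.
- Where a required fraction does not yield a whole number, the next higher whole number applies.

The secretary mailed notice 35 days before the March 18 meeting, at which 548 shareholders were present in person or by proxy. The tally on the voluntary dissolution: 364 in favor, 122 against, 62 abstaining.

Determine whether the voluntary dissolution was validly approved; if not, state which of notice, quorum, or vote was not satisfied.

Invalid — vote requirement not satisfied.

Notice: 35 days given; 30 required. Satisfied.
Quorum: 25% of 2,187 = 546.75, rounded up to 547; 548 present. Satisfied.
Vote: requires three-fourths of the votes cast (548 − 62 abstaining = 486); 3/4 of 486 = 364.50, rounded up to 365, so 365 needed; 364 in favor. Not satisfied.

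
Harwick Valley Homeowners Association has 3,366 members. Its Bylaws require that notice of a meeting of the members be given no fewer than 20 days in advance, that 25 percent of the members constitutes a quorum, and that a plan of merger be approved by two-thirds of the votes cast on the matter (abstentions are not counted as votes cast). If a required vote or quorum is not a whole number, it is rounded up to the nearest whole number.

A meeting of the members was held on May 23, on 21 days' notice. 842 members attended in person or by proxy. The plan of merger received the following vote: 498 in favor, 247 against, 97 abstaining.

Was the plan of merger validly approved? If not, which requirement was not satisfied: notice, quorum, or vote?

Notice: 21 days given; 20 required. Satisfied.
Quorum: 25% of 3,366 = 841.50, rounded up to 842; 842 present. Satisfied.
Vote: requires two-thirds of the votes cast (842 − 97 abstaining = 745); 2/3 of 745 = 496.67, rounded up to 497, so 497 needed; 498 in favor. Satisfied.

Valid — all requirements satisfied.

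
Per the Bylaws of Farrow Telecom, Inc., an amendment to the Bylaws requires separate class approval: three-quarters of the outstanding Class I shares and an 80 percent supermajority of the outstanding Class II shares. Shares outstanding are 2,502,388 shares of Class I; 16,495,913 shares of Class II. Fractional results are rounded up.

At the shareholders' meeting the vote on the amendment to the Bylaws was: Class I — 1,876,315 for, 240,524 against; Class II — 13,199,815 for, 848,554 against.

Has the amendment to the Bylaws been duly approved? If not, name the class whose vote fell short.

Not approved — the Class I shares did not give the required vote.

Class I: 3/4 of 2502388 = 1876791; 1,876,791 required, 1,876,315 in favor — not approved.
Class II: 4/5 of 16495913 = 13196730.40, rounded up to 13196731; 13,196,731 required, 13,199,815 in favor — approved.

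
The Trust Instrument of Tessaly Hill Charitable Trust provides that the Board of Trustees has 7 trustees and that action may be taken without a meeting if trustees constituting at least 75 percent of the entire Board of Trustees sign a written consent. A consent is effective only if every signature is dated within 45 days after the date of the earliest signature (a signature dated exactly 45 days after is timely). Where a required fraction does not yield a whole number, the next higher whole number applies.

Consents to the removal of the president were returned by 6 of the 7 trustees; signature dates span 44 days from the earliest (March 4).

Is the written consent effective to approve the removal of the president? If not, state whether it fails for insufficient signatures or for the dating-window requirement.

Signatures required: at least 75 percent of 7 — 3/4 of 7 = 5.25, rounded up to 6, so 6 needed; 6 signed. Sufficient.
Dating window: the latest signature is 44 days after the earliest; the limit is 45 days. Within the window.

Effective — both the signature and dating-window requirements are satisfied.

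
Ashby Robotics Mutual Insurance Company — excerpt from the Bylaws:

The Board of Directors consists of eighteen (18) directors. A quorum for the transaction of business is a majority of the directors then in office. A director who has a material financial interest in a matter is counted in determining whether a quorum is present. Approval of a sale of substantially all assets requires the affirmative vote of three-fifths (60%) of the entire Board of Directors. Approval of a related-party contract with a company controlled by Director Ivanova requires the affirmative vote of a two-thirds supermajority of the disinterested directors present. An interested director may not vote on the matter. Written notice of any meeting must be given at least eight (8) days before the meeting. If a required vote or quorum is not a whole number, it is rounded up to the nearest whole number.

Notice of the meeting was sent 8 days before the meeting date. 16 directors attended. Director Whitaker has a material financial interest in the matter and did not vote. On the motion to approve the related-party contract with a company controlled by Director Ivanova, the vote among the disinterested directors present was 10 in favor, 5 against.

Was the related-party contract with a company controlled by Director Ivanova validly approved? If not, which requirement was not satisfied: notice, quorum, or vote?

Valid — all requirements satisfied.

Notice: 8 days given; 8 required (8 ≥ 8). Satisfied.
Quorum: 16 present (interested directors count toward quorum); quorum is 10. Satisfied.
Vote: the related-party contract with a company controlled by Director Ivanova requires two-thirds of the disinterested directors present (16 − 1 = 15). 2/3 of 15 = 10, so 10 affirmative votes are needed; 10 voted in favor. Satisfied.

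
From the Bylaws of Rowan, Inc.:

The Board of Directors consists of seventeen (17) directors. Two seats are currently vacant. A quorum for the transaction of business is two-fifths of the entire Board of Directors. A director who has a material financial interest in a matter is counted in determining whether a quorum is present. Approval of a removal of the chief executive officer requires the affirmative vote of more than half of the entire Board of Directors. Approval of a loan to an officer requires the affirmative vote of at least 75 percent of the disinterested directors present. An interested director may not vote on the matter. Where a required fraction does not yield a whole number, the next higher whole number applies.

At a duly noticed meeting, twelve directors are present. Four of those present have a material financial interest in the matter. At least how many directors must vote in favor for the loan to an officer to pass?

The loan to an officer requires three-fourths of the disinterested directors present (12 − 4 = 8).
3/4 of 8 = 6.

6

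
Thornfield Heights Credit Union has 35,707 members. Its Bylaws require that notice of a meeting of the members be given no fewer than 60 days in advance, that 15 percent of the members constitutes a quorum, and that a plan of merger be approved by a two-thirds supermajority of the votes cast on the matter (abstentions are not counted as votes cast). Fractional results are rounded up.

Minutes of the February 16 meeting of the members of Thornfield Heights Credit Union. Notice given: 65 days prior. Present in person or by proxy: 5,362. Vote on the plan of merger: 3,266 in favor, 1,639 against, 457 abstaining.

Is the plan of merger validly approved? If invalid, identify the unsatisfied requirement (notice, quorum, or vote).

Invalid — vote requirement not satisfied.

Notice: 65 days given; 60 required. Satisfied.
Quorum: 15% of 35,707 = 5,356.05, rounded up to 5,357; 5,362 present. Satisfied.
Vote: requires two-thirds of the votes cast (5,362 − 457 abstaining = 4,905); 2/3 of 4905 = 3270, so 3,270 needed; 3,266 in favor. Not satisfied.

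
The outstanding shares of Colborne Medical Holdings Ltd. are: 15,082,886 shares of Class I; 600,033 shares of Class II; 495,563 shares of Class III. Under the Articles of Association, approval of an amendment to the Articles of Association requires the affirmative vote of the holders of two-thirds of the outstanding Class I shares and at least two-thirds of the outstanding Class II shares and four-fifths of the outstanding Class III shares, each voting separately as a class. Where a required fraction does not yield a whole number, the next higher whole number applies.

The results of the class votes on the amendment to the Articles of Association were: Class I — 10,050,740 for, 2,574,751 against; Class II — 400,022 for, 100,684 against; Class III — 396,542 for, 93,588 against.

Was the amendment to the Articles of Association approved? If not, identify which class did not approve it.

Not approved — the Class I shares did not give the required vote.

Class I: 2/3 of 15082886 = 10055257.33, rounded up to 10055258; 10,055,258 required, 10,050,740 in favor — not approved.
Class II: 2/3 of 600033 = 400022; 400,022 required, 400,022 in favor — approved.
Class III: 4/5 of 495563 = 396450.40, rounded up to 396451; 396,451 required, 396,542 in favor — approved.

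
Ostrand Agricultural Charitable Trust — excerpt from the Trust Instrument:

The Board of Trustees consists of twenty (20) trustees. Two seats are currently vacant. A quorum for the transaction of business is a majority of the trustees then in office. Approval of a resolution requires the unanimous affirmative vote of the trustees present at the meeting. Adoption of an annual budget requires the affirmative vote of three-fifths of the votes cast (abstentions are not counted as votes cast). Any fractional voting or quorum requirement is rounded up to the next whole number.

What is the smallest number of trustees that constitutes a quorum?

10

A majority of 18 is 10.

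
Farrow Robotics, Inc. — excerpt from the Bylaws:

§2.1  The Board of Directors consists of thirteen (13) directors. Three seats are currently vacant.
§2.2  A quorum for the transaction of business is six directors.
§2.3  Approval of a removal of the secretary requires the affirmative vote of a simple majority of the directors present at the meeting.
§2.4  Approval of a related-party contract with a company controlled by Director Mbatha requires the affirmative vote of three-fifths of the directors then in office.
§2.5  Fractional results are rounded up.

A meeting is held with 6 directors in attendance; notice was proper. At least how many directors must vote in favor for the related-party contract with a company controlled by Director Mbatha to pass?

6

The related-party contract with a company controlled by Director Mbatha requires three-fifths of the directors then in office (10).
3/5 of 10 = 6.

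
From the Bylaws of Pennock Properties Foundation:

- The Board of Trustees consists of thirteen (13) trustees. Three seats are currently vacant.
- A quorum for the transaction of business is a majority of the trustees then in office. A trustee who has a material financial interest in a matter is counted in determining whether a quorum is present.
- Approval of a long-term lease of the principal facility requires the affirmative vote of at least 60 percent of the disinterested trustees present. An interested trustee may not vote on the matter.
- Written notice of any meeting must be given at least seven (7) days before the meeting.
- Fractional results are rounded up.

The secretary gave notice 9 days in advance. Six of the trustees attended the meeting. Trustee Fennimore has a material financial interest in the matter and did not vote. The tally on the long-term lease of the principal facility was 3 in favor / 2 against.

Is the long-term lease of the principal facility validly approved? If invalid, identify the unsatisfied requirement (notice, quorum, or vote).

Valid — all requirements satisfied.

Notice: 9 days given; 7 required (9 ≥ 7). Satisfied.
Quorum: 6 present (interested trustees count toward quorum); quorum is 6. Satisfied.
Vote: the long-term lease of the principal facility requires three-fifths of the disinterested trustees present (6 − 1 = 5). 3/5 of 5 = 3, so 3 affirmative votes are needed; 3 voted in favor. Satisfied.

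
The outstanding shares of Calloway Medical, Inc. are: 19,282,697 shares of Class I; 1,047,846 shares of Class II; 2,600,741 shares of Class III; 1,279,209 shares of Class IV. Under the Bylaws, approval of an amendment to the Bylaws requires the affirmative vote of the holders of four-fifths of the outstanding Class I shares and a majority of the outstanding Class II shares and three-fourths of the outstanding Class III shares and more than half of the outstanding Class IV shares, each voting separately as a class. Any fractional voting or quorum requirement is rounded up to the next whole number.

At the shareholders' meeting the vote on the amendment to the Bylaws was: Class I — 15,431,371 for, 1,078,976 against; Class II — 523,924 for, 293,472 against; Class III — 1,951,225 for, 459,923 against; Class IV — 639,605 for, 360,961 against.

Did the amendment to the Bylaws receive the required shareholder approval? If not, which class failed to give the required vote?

Class I: 4/5 of 19282697 = 15426157.60, rounded up to 15426158; 15,426,158 required, 15,431,371 in favor — approved.
Class II: a majority of 1047846 is 523924; 523,924 required, 523,924 in favor — approved.
Class III: 3/4 of 2600741 = 1950555.75, rounded up to 1950556; 1,950,556 required, 1,951,225 in favor — approved.
Class IV: a majority of 1279209 is 639605; 639,605 required, 639,605 in favor — approved.

Approved — every class gave the required vote.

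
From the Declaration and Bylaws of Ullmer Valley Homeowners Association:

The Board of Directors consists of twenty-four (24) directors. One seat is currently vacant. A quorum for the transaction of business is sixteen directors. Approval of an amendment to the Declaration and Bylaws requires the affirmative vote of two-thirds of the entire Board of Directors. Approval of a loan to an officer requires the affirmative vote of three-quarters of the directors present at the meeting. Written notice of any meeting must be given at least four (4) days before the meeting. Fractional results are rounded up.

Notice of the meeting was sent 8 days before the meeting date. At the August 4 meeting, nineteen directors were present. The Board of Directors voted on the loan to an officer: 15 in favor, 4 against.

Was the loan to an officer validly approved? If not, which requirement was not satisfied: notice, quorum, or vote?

Notice: 8 days given; 4 required (8 ≥ 4). Satisfied.
Quorum: 19 present; quorum is 16. Satisfied.
Vote: the loan to an officer requires three-fourths of the directors present (19). 3/4 of 19 = 14.25, rounded up to 15, so 15 affirmative votes are needed; 15 voted in favor. Satisfied.

Valid — all requirements satisfied.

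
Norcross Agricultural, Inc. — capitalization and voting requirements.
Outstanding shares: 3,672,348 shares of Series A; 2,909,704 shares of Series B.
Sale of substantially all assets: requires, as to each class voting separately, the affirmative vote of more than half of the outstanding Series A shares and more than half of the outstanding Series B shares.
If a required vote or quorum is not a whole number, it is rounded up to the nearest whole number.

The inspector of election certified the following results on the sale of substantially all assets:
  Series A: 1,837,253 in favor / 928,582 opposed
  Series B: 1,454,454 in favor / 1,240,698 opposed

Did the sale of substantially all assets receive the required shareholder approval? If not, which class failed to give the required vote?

Not approved — the Series B shares did not give the required vote.

Series A: a majority of 3672348 is 1836175; 1,836,175 required, 1,837,253 in favor — approved.
Series B: a majority of 2909704 is 1454853; 1,454,853 required, 1,454,454 in favor — not approved.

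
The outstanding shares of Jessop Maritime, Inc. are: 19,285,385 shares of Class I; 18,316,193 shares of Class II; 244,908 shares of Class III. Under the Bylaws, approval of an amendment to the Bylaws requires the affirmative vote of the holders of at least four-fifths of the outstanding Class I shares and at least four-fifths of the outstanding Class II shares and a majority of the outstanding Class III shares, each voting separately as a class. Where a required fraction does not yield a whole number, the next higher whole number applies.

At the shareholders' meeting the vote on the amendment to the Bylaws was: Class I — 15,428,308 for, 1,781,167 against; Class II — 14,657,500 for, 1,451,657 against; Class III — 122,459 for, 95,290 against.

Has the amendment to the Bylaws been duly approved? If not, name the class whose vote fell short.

Class I: 4/5 of 19285385 = 15428308; 15,428,308 required, 15,428,308 in favor — approved.
Class II: 4/5 of 18316193 = 14652954.40, rounded up to 14652955; 14,652,955 required, 14,657,500 in favor — approved.
Class III: a majority of 244908 is 122455; 122,455 required, 122,459 in favor — approved.

Approved — every class gave the required vote.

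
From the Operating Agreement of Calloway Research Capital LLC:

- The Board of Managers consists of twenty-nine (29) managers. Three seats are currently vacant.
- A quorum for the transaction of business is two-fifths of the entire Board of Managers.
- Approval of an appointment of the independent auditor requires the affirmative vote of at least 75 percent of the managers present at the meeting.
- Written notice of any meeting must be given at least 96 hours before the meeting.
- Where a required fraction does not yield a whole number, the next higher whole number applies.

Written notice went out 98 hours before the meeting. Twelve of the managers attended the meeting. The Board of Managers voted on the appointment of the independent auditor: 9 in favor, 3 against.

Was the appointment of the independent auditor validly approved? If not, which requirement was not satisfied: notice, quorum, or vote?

Valid — all requirements satisfied.

Notice: 98 hours given; 96 required (98 ≥ 96). Satisfied.
Quorum: 12 present; quorum is 12. Satisfied.
Vote: the appointment of the independent auditor requires three-fourths of the managers present (12). 3/4 of 12 = 9, so 9 affirmative votes are needed; 9 voted in favor. Satisfied.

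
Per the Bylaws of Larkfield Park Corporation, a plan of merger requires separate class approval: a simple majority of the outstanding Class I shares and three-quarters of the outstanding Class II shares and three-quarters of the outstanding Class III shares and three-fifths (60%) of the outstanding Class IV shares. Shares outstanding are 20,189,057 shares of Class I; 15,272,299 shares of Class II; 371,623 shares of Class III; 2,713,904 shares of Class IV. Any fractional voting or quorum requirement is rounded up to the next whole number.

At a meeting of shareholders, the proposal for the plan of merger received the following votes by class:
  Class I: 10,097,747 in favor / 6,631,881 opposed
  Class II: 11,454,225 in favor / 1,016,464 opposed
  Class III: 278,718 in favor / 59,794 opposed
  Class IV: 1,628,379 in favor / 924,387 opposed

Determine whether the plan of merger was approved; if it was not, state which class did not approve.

Approved — every class gave the required vote.

Class I: a majority of 20189057 is 10094529; 10,094,529 required, 10,097,747 in favor — approved.
Class II: 3/4 of 15272299 = 11454224.25, rounded up to 11454225; 11,454,225 required, 11,454,225 in favor — approved.
Class III: 3/4 of 371623 = 278717.25, rounded up to 278718; 278,718 required, 278,718 in favor — approved.
Class IV: 3/5 of 2713904 = 1628342.40, rounded up to 1628343; 1,628,343 required, 1,628,379 in favor — approved.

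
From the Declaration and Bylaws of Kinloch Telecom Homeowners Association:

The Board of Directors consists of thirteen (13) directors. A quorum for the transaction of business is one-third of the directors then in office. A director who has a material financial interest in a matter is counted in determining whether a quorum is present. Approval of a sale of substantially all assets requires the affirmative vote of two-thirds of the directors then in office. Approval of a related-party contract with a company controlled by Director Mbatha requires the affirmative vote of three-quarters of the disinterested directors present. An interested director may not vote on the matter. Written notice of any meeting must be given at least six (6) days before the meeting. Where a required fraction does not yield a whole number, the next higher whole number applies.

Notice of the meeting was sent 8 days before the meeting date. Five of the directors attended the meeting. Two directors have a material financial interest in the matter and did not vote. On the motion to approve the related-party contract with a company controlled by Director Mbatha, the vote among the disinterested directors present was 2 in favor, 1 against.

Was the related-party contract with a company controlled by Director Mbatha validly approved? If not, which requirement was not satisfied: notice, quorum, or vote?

Notice: 8 days given; 6 required (8 ≥ 6). Satisfied.
Quorum: 5 present (interested directors count toward quorum); quorum is 5. Satisfied.
Vote: the related-party contract with a company controlled by Director Mbatha requires three-fourths of the disinterested directors present (5 − 2 = 3). 3/4 of 3 = 2.25, rounded up to 3, so 3 affirmative votes are needed; 2 voted in favor. Not satisfied.

Invalid — vote requirement not satisfied.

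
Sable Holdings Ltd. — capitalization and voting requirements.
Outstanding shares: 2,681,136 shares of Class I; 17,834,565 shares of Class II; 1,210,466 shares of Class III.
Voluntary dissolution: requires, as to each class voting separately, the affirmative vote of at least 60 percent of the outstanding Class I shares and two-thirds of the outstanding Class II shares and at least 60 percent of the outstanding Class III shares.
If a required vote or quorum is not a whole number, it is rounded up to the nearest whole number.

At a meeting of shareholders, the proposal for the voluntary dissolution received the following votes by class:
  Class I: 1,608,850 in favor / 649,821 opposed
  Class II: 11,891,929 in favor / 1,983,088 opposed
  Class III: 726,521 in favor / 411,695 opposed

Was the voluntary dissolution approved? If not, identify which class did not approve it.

Class I: 3/5 of 2681136 = 1608681.60, rounded up to 1608682; 1,608,682 required, 1,608,850 in favor — approved.
Class II: 2/3 of 17834565 = 11889710; 11,889,710 required, 11,891,929 in favor — approved.
Class III: 3/5 of 1210466 = 726279.60, rounded up to 726280; 726,280 required, 726,521 in favor — approved.

Approved — every class gave the required vote.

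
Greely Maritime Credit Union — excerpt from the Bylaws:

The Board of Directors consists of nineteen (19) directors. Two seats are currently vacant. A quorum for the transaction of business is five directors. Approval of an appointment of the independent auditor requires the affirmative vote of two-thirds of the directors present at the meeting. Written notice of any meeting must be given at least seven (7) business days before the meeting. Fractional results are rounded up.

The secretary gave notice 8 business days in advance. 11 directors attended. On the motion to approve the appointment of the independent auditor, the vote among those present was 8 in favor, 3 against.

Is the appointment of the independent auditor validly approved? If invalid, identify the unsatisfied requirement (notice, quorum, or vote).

Notice: 8 business days given; 7 required (8 ≥ 7). Satisfied.
Quorum: 11 present; quorum is 5. Satisfied.
Vote: the appointment of the independent auditor requires two-thirds of the directors present (11). 2/3 of 11 = 7.33, rounded up to 8, so 8 affirmative votes are needed; 8 voted in favor. Satisfied.

Valid — all requirements satisfied.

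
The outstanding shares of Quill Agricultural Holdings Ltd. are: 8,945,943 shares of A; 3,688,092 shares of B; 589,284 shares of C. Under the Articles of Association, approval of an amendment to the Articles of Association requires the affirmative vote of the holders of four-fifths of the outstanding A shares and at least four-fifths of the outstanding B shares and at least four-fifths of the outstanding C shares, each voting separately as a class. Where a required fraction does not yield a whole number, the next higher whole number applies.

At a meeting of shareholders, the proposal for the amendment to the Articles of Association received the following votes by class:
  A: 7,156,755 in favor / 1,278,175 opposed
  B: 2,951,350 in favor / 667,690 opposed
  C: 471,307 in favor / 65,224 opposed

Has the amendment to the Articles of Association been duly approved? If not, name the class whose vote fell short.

A: 4/5 of 8945943 = 7156754.40, rounded up to 7156755; 7,156,755 required, 7,156,755 in favor — approved.
B: 4/5 of 3688092 = 2950473.60, rounded up to 2950474; 2,950,474 required, 2,951,350 in favor — approved.
C: 4/5 of 589284 = 471427.20, rounded up to 471428; 471,428 required, 471,307 in favor — not approved.

Not approved — the C shares did not give the required vote.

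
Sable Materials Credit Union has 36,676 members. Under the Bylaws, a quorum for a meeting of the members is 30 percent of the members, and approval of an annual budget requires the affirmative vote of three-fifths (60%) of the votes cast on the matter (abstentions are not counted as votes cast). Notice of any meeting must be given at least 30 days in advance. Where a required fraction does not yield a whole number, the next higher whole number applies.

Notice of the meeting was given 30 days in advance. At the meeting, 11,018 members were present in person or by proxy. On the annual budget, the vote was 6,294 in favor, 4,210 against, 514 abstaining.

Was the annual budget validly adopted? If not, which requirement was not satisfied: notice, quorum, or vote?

Invalid — vote requirement not satisfied.

Notice: 30 days given; 30 required. Satisfied.
Quorum: 30% of 36,676 = 11,002.80, rounded up to 11,003; 11,018 present. Satisfied.
Vote: requires three-fifths of the votes cast (11,018 − 514 abstaining = 10,504); 3/5 of 10504 = 6302.40, rounded up to 6303, so 6,303 needed; 6,294 in favor. Not satisfied.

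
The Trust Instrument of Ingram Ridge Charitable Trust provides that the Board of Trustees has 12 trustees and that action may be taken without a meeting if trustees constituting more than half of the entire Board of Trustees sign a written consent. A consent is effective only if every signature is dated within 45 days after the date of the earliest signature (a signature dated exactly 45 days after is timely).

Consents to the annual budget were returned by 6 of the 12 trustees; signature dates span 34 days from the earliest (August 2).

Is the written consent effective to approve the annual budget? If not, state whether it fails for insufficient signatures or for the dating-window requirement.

Signatures required: more than half of 12 — a majority of 12 is 7, so 7 needed; 6 signed. Insufficient.
Dating window: the latest signature is 34 days after the earliest; the limit is 45 days. Within the window.

Not effective — insufficient signatures.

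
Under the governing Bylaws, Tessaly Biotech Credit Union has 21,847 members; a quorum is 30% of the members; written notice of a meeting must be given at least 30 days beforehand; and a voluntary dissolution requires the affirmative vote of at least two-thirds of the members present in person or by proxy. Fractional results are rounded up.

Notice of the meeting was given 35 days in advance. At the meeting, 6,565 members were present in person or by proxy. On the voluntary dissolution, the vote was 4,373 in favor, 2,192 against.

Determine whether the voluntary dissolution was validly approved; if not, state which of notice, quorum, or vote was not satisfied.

Invalid — vote requirement not satisfied.

Notice: 35 days given; 30 required. Satisfied.
Quorum: 30% of 21,847 = 6,554.10, rounded up to 6,555; 6,565 present. Satisfied.
Vote: requires two-thirds of those present (6,565); 2/3 of 6565 = 4376.67, rounded up to 4377, so 4,377 needed; 4,373 in favor. Not satisfied.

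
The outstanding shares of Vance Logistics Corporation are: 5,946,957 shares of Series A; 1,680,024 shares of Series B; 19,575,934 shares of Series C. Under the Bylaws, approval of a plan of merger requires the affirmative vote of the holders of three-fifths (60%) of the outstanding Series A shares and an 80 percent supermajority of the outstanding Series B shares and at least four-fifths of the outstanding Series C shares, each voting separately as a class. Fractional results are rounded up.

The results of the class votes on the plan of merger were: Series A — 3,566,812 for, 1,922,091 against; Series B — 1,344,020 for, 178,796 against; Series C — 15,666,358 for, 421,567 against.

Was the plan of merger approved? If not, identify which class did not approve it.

Not approved — the Series A shares did not give the required vote.

Series A: 3/5 of 5946957 = 3568174.20, rounded up to 3568175; 3,568,175 required, 3,566,812 in favor — not approved.
Series B: 4/5 of 1680024 = 1344019.20, rounded up to 1344020; 1,344,020 required, 1,344,020 in favor — approved.
Series C: 4/5 of 19575934 = 15660747.20, rounded up to 15660748; 15,660,748 required, 15,666,358 in favor — approved.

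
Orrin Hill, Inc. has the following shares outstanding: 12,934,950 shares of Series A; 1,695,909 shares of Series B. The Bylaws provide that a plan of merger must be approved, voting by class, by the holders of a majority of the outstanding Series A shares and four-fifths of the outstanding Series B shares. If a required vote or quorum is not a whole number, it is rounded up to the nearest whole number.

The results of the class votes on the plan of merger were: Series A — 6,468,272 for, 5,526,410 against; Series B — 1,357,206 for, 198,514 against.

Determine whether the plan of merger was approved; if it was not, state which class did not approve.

Approved — every class gave the required vote.

Series A: a majority of 12934950 is 6467476; 6,467,476 required, 6,468,272 in favor — approved.
Series B: 4/5 of 1695909 = 1356727.20, rounded up to 1356728; 1,356,728 required, 1,357,206 in favor — approved.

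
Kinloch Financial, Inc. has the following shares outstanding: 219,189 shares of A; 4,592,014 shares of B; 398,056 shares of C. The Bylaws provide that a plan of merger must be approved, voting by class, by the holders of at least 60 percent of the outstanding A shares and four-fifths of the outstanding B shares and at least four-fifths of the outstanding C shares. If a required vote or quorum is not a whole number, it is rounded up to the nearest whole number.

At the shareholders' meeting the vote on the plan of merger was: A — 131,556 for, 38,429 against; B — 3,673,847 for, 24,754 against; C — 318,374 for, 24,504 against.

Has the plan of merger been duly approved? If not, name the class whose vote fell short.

Not approved — the C shares did not give the required vote.

A: 3/5 of 219189 = 131513.40, rounded up to 131514; 131,514 required, 131,556 in favor — approved.
B: 4/5 of 4592014 = 3673611.20, rounded up to 3673612; 3,673,612 required, 3,673,847 in favor — approved.
C: 4/5 of 398056 = 318444.80, rounded up to 318445; 318,445 required, 318,374 in favor — not approved.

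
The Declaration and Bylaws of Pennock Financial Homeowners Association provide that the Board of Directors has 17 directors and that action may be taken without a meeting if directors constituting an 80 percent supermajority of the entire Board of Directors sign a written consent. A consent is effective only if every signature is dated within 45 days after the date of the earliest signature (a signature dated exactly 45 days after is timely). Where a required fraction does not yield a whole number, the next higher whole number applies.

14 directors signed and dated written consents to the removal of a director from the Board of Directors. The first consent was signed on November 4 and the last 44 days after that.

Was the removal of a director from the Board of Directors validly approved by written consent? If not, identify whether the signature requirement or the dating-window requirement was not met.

Signatures required: an 80 percent supermajority of 17 — 4/5 of 17 = 13.60, rounded up to 14, so 14 needed; 14 signed. Sufficient.
Dating window: the latest signature is 44 days after the earliest; the limit is 45 days. Within the window.

Effective — both the signature and dating-window requirements are satisfied.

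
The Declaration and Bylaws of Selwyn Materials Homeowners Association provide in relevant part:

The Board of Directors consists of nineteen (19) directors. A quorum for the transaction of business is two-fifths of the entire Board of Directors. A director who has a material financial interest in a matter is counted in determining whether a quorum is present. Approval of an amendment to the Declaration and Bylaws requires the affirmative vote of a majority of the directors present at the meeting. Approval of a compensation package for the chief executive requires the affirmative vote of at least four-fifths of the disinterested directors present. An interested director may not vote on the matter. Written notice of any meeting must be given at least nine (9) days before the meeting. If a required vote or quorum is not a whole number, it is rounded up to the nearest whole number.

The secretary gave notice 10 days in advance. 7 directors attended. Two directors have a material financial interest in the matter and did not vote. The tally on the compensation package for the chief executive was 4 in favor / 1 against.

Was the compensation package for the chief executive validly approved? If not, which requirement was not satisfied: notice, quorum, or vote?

Notice: 10 days given; 9 required (10 ≥ 9). Satisfied.
Quorum: 7 present (interested directors count toward quorum); quorum is 8. Not satisfied.
Vote: the compensation package for the chief executive requires four-fifths of the disinterested directors present (7 − 2 = 5). 4/5 of 5 = 4, so 4 affirmative votes are needed; 4 voted in favor. Satisfied. (Moot — without a quorum no business can be validly transacted.)

Invalid — quorum requirement not satisfied.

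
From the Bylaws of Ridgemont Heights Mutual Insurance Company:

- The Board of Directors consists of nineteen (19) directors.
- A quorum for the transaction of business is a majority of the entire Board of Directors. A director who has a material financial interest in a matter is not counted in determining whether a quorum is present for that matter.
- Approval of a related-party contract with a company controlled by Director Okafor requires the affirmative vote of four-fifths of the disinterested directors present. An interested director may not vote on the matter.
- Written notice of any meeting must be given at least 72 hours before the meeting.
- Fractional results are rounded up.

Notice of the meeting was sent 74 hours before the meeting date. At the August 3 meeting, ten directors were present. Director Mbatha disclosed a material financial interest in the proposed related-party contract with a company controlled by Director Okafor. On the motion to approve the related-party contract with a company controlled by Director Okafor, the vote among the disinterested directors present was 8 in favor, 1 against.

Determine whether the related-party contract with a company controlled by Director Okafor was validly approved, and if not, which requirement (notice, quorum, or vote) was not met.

Invalid — quorum requirement not satisfied.

Notice: 74 hours given; 72 required (74 ≥ 72). Satisfied.
Quorum: 10 present, but the 1 interested director does not count, leaving 9. Quorum is 10. Not satisfied.
Vote: the related-party contract with a company controlled by Director Okafor requires four-fifths of the disinterested directors present (10 − 1 = 9). 4/5 of 9 = 7.20, rounded up to 8, so 8 affirmative votes are needed; 8 voted in favor. Satisfied. (Moot — without a quorum no business can be validly transacted.)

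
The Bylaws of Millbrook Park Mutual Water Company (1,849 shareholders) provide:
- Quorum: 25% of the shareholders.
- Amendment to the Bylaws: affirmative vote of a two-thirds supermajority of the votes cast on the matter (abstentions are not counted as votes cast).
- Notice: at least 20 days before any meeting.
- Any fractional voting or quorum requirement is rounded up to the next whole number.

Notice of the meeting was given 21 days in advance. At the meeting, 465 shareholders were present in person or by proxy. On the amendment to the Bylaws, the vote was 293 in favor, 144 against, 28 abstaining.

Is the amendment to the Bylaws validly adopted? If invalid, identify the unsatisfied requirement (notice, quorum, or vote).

Valid — all requirements satisfied.

Notice: 21 days given; 20 required. Satisfied.
Quorum: 25% of 1,849 = 462.25, rounded up to 463; 465 present. Satisfied.
Vote: requires two-thirds of the votes cast (465 − 28 abstaining = 437); 2/3 of 437 = 291.33, rounded up to 292, so 292 needed; 293 in favor. Satisfied.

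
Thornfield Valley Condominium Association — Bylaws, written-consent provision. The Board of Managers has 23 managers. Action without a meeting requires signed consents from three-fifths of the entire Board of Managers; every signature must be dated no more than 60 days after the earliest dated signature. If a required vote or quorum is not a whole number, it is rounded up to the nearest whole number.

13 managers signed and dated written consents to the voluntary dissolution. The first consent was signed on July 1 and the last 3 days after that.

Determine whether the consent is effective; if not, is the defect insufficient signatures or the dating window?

Signatures required: three-fifths of 23 — 3/5 of 23 = 13.80, rounded up to 14, so 14 needed; 13 signed. Insufficient.
Dating window: the latest signature is 3 days after the earliest; the limit is 60 days. Within the window.

Not effective — insufficient signatures.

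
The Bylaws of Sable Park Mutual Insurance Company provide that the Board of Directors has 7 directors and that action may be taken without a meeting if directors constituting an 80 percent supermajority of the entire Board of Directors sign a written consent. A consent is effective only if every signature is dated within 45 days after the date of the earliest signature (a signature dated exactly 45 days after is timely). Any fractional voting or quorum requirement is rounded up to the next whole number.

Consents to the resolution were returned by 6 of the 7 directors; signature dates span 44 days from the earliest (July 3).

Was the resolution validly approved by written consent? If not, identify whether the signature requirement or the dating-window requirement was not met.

Signatures required: an 80 percent supermajority of 7 — 4/5 of 7 = 5.60, rounded up to 6, so 6 needed; 6 signed. Sufficient.
Dating window: the latest signature is 44 days after the earliest; the limit is 45 days. Within the window.

Effective — both the signature and dating-window requirements are satisfied.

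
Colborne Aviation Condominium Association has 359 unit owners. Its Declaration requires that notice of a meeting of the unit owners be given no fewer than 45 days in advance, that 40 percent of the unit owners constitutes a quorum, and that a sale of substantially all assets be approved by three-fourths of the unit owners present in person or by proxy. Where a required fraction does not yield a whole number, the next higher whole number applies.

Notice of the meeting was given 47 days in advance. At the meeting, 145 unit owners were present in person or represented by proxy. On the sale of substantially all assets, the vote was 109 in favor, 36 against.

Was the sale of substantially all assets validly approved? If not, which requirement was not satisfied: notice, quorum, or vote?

Notice: 47 days given; 45 required. Satisfied.
Quorum: 40% of 359 = 143.60, rounded up to 144; 145 present. Satisfied.
Vote: requires three-fourths of those present (145); 3/4 of 145 = 108.75, rounded up to 109, so 109 needed; 109 in favor. Satisfied.

Valid — all requirements satisfied.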